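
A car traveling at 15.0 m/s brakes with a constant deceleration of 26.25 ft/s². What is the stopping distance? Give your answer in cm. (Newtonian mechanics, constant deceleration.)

a = 26.25 ft/s² × 0.3048 = 8.001 m/s²
d = v₀² / (2a) = 15.0² / (2 × 8.001) = 225.0 / 16.002 = 14.0607 m
d = 14.0607 m / 0.01 = 1406 cm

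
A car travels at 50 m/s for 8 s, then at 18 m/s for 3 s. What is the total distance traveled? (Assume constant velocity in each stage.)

d₁ = v₁t₁ = 50 × 8 = 400 m
d₂ = v₂t₂ = 18 × 3 = 54 m
d_total = 400 + 54 = 454 m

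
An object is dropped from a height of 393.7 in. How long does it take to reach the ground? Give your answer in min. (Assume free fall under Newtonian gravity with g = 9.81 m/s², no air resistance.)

h = 393.7 in × 0.0254 = 9.99998 m
t = √(2h/g) = √(2 × 9.99998 / 9.81) = 1.42784 s
t = 1.42784 s / 60.0 = 0.0238 min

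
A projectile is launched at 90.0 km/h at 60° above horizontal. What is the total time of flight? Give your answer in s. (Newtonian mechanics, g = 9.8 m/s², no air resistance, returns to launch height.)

v₀ = 90.0 km/h × 0.2777777777777778 = 25.0 m/s
T = 2 × v₀ × sin(θ) / g = 2 × 25.0 × sin(60°) / 9.8 = 2 × 25.0 × 0.866025 / 9.8 = 4.418 s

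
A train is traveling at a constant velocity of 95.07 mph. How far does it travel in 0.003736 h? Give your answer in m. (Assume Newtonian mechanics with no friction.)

v = 95.07 mph × 0.44704 = 42.5001 m/s
t = 0.003736 h × 3600.0 = 13.4496 s
d = v × t = 42.5001 × 13.4496 = 571.6 m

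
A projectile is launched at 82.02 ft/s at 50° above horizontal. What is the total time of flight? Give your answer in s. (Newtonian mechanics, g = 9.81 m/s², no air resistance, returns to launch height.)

v₀ = 82.02 ft/s × 0.3048 = 24.9997 m/s
T = 2 × v₀ × sin(θ) / g = 2 × 24.9997 × sin(50°) / 9.81 = 2 × 24.9997 × 0.766044 / 9.81 = 3.904 s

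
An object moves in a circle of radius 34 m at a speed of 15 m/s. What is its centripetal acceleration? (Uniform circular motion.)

a_c = v²/r = 15²/34 = 225/34 = 6.62 m/s²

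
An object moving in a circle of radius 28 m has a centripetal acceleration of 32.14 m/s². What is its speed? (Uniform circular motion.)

v = √(a_c × r) = √(32.14 × 28) = 30.0 m/s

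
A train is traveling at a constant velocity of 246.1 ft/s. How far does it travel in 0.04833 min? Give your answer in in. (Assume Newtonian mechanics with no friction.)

v = 246.1 ft/s × 0.3048 = 75.0113 m/s
t = 0.04833 min × 60.0 = 2.8998 s
d = v × t = 75.0113 × 2.8998 = 217.518 m
d = 217.518 m / 0.0254 = 8564 in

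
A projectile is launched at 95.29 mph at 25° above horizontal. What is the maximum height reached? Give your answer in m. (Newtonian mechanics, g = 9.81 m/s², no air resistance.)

v₀ = 95.29 mph × 0.44704 = 42.5984 m/s
H = v₀² × sin²(θ) / (2g) = 42.5984² × sin(25°)² / (2 × 9.81) = 1814.62 × 0.178606 / 19.62 = 16.52 m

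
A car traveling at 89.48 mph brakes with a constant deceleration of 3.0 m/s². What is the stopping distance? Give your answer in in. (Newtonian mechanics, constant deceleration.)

v₀ = 89.48 mph × 0.44704 = 40.0011 m/s
d = v₀² / (2a) = 40.0011² / (2 × 3.0) = 1600.09 / 6.0 = 266.682 m
d = 266.682 m / 0.0254 = 10500 in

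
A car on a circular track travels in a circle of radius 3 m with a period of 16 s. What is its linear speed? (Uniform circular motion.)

v = 2πr/T = 2π×3/16 = 1.18 m/s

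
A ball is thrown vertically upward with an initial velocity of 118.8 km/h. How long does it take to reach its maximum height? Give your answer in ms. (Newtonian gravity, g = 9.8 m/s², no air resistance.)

v₀ = 118.8 km/h × 0.2777777777777778 = 33.0 m/s
t_up = v₀ / g = 33.0 / 9.8 = 3.36735 s
t_up = 3.36735 s / 0.001 = 3367 ms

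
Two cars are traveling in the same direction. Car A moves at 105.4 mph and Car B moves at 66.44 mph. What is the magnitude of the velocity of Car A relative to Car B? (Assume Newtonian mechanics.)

v_rel = |v_A - v_B| = |105.4 - 66.44| = 38.96 mph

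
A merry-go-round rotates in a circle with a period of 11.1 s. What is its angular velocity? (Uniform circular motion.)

ω = 2π/T = 2π/11.1 = 0.5661 rad/s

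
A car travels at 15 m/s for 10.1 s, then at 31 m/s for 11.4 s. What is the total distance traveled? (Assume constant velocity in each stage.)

d₁ = v₁t₁ = 15 × 10.1 = 151.5 m
d₂ = v₂t₂ = 31 × 11.4 = 353.4 m
d_total = 151.5 + 353.4 = 504.9 m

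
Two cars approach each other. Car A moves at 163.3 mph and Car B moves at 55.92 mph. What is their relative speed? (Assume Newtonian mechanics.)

v_rel = v_A + v_B = 163.3 + 55.92 = 219.22 mph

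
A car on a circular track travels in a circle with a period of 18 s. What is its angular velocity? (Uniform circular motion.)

ω = 2π/T = 2π/18 = 0.3491 rad/s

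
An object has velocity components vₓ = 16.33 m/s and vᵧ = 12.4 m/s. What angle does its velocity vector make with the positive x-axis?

θ = arctan(vᵧ/vₓ) = arctan(12.4/16.33) = 37.21°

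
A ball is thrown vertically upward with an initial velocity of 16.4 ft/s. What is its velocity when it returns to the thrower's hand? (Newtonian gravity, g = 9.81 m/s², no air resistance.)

By conservation of energy (no air resistance), the ball returns to the throw height with the same speed as launch, but directed downward.
|v_ground| = v₀ = 16.4 ft/s
v_ground = 16.4 ft/s (downward)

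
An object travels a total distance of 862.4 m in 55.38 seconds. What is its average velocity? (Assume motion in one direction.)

v_avg = Δd / Δt = 862.4 / 55.38 = 15.57 m/s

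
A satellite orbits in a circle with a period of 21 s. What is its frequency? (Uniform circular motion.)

f = 1/T = 1/21 = 0.0476 Hz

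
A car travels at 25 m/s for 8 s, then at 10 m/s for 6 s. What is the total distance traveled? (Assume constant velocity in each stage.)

d₁ = v₁t₁ = 25 × 8 = 200 m
d₂ = v₂t₂ = 10 × 6 = 60 m
d_total = 200 + 60 = 260 m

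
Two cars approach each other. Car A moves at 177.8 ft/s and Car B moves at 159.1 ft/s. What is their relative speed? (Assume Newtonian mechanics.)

v_rel = v_A + v_B = 177.8 + 159.1 = 336.9 ft/s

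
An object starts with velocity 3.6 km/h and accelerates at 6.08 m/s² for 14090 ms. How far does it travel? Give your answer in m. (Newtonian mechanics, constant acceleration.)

v₀ = 3.6 km/h × 0.2777777777777778 = 1.0 m/s
t = 14090 ms × 0.001 = 14.09 s
d = v₀ × t + ½ × a × t² = 1.0 × 14.09 + 0.5 × 6.08 × 14.09² = 617.6 m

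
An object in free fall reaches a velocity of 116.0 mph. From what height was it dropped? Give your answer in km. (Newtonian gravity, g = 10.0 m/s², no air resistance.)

v = 116.0 mph × 0.44704 = 51.8566 m/s
h = v² / (2g) = 51.8566² / (2 × 10.0) = 134.455 m
h = 134.455 m / 1000.0 = 0.1345 km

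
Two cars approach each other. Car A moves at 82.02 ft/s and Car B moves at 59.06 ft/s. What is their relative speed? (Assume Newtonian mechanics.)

v_rel = v_A + v_B = 82.02 + 59.06 = 141.08 ft/s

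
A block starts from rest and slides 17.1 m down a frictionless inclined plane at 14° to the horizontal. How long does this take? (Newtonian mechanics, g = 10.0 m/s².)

a = g sin(θ) = 10.0 × sin(14°) = 2.4192 m/s²
t = √(2d/a) = √(2 × 17.1 / 2.4192) = 3.76 s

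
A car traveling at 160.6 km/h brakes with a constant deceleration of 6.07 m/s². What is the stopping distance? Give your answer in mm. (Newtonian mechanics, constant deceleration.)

v₀ = 160.6 km/h × 0.2777777777777778 = 44.6111 m/s
d = v₀² / (2a) = 44.6111² / (2 × 6.07) = 1990.15 / 12.14 = 163.933 m
d = 163.933 m / 0.001 = 163900 mm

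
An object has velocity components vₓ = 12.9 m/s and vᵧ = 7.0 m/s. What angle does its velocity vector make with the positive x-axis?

θ = arctan(vᵧ/vₓ) = arctan(7.0/12.9) = 28.49°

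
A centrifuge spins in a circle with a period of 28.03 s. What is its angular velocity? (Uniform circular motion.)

ω = 2π/T = 2π/28.03 = 0.2242 rad/s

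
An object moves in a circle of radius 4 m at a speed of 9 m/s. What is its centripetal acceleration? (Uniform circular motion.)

a_c = v²/r = 9²/4 = 81/4 = 20.25 m/s²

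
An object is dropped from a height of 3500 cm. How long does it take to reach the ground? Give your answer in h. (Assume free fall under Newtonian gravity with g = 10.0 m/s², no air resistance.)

h = 3500 cm × 0.01 = 35.0 m
t = √(2h/g) = √(2 × 35.0 / 10.0) = 2.64575 s
t = 2.64575 s / 3600.0 = 0.0007349 h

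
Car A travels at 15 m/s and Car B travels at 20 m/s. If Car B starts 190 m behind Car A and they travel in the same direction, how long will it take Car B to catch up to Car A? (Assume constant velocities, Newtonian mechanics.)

Relative speed: v_rel = 20 - 15 = 5 m/s
Time to catch: t = d₀/v_rel = 190/5 = 38.0 s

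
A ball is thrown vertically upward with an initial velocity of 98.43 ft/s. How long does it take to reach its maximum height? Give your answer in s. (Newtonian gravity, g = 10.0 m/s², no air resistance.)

v₀ = 98.43 ft/s × 0.3048 = 30.0015 m/s
t_up = v₀ / g = 30.0015 / 10.0 = 3.0 s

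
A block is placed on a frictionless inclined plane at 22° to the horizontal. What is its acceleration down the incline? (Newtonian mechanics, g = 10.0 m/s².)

a = g sin(θ) = 10.0 × sin(22°) = 10.0 × 0.3746 = 3.75 m/s²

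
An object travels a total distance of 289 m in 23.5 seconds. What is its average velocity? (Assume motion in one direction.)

v_avg = Δd / Δt = 289 / 23.5 = 12.3 m/s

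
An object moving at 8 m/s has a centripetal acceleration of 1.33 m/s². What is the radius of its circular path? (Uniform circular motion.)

r = v²/a_c = 8²/1.33 = 48.12 m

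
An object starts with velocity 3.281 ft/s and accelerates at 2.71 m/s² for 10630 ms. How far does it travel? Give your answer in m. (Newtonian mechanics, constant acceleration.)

v₀ = 3.281 ft/s × 0.3048 = 1.00005 m/s
t = 10630 ms × 0.001 = 10.63 s
d = v₀ × t + ½ × a × t² = 1.00005 × 10.63 + 0.5 × 2.71 × 10.63² = 163.7 m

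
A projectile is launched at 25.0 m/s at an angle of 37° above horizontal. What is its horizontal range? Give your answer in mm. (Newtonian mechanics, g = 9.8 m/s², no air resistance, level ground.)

R = v₀² × sin(2θ) / g = 25.0² × sin(2 × 37°) / 9.8 = 625.0 × 0.961262 / 9.8 = 61.305 m
R = 61.305 m / 0.001 = 61300 mm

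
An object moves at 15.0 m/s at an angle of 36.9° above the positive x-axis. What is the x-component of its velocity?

vₓ = v cos(θ) = 15.0 × cos(36.9°) = 12.0 m/s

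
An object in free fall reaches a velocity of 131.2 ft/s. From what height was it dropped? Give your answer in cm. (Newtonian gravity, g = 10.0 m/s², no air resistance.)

v = 131.2 ft/s × 0.3048 = 39.9898 m/s
h = v² / (2g) = 39.9898² / (2 × 10.0) = 79.9592 m
h = 79.9592 m / 0.01 = 7996 cm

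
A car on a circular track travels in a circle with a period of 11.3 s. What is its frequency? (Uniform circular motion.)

f = 1/T = 1/11.3 = 0.0885 Hz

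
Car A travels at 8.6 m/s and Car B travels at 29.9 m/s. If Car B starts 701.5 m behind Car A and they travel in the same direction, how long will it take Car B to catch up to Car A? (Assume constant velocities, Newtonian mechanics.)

Relative speed: v_rel = 29.9 - 8.6 = 21.3 m/s
Time to catch: t = d₀/v_rel = 701.5/21.3 = 32.93 s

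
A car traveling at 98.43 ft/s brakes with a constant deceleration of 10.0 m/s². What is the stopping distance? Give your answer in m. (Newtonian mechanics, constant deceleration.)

v₀ = 98.43 ft/s × 0.3048 = 30.0015 m/s
d = v₀² / (2a) = 30.0015² / (2 × 10.0) = 900.09 / 20.0 = 45.0 m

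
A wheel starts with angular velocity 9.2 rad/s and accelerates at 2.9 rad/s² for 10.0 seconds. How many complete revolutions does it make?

θ = ω₀t + ½αt² = 9.2×10.0 + ½×2.9×10.0² = 237.0 rad
Total revolutions = θ/(2π) = 237.0/(2π) = 37.72
Complete revolutions = ⌊37.72⌋ = 37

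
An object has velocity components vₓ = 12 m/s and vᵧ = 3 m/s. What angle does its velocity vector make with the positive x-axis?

θ = arctan(vᵧ/vₓ) = arctan(3/12) = 14.04°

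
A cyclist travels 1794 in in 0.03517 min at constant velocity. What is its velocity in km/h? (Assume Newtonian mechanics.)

d = 1794 in × 0.0254 = 45.5676 m
t = 0.03517 min × 60.0 = 2.1102 s
v = d / t = 45.5676 / 2.1102 = 21.594 m/s
v = 21.594 m/s / 0.2777777777777778 = 77.74 km/h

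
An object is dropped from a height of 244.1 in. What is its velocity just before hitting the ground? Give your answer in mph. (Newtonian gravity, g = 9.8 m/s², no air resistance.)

h = 244.1 in × 0.0254 = 6.20014 m
v = √(2gh) = √(2 × 9.8 × 6.20014) = 11.0237 m/s
v = 11.0237 m/s / 0.44704 = 24.66 mph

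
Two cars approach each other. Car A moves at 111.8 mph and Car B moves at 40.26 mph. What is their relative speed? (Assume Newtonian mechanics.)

v_rel = v_A + v_B = 111.8 + 40.26 = 152.06 mph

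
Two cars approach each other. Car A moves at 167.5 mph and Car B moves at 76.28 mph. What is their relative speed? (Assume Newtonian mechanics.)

v_rel = v_A + v_B = 167.5 + 76.28 = 243.78 mph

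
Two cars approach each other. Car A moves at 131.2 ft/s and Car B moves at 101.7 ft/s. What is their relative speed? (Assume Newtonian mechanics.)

v_rel = v_A + v_B = 131.2 + 101.7 = 232.9 ft/s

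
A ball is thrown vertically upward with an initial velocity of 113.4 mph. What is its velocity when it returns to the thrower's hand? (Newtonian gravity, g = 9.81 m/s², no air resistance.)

By conservation of energy (no air resistance), the ball returns to the throw height with the same speed as launch, but directed downward.
|v_ground| = v₀ = 113.4 mph
v_ground = 113.4 mph (downward)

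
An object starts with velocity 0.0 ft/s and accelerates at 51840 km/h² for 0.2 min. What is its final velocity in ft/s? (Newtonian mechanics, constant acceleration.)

v₀ = 0.0 ft/s × 0.3048 = 0.0 m/s
a = 51840 km/h² × 7.716049382716049e-05 = 4.0 m/s²
t = 0.2 min × 60.0 = 12.0 s
v = v₀ + a × t = 0.0 + 4.0 × 12.0 = 48.0 m/s
v = 48.0 m/s / 0.3048 = 157.5 ft/s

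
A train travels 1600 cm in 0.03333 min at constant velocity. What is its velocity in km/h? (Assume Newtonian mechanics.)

d = 1600 cm × 0.01 = 16.0 m
t = 0.03333 min × 60.0 = 1.9998 s
v = d / t = 16.0 / 1.9998 = 8.0008 m/s
v = 8.0008 m/s / 0.2777777777777778 = 28.8 km/h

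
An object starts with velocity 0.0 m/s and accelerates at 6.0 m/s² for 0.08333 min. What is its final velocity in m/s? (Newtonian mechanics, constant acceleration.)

t = 0.08333 min × 60.0 = 4.9998 s
v = v₀ + a × t = 0.0 + 6.0 × 4.9998 = 30.0 m/s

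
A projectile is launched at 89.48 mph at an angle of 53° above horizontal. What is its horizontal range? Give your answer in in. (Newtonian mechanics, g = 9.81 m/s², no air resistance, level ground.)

v₀ = 89.48 mph × 0.44704 = 40.0011 m/s
R = v₀² × sin(2θ) / g = 40.0011² × sin(2 × 53°) / 9.81 = 1600.09 × 0.961262 / 9.81 = 156.79 m
R = 156.79 m / 0.0254 = 6173 in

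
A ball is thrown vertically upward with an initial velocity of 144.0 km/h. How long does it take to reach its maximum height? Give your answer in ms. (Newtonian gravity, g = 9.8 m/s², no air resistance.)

v₀ = 144.0 km/h × 0.2777777777777778 = 40.0 m/s
t_up = v₀ / g = 40.0 / 9.8 = 4.08163 s
t_up = 4.08163 s / 0.001 = 4082 ms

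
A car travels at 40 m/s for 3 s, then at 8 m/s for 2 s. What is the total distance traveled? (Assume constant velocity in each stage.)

d₁ = v₁t₁ = 40 × 3 = 120 m
d₂ = v₂t₂ = 8 × 2 = 16 m
d_total = 120 + 16 = 136 m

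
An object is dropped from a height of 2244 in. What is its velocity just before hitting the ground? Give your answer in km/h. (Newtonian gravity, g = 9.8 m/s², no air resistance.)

h = 2244 in × 0.0254 = 56.9976 m
v = √(2gh) = √(2 × 9.8 × 56.9976) = 33.4238 m/s
v = 33.4238 m/s / 0.2777777777777778 = 120.3 km/h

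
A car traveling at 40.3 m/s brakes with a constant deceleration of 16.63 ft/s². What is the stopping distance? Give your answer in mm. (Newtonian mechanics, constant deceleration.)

a = 16.63 ft/s² × 0.3048 = 5.06882 m/s²
d = v₀² / (2a) = 40.3² / (2 × 5.06882) = 1624.09 / 10.1376 = 160.205 m
d = 160.205 m / 0.001 = 160200 mm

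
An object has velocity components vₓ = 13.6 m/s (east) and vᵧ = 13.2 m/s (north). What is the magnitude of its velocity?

|v| = √(vₓ² + vᵧ²) = √(13.6² + 13.2²) = √(359.2) = 18.95 m/s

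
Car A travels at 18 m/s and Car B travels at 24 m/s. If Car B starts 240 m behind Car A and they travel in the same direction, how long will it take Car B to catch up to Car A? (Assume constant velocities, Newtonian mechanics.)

Relative speed: v_rel = 24 - 18 = 6 m/s
Time to catch: t = d₀/v_rel = 240/6 = 40.0 s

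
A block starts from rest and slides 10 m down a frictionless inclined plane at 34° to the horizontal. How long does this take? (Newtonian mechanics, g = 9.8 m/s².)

a = g sin(θ) = 9.8 × sin(34°) = 5.4801 m/s²
t = √(2d/a) = √(2 × 10 / 5.4801) = 1.91 s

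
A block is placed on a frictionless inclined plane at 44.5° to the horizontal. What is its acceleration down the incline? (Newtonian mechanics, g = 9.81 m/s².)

a = g sin(θ) = 9.81 × sin(44.5°) = 9.81 × 0.7009 = 6.88 m/s²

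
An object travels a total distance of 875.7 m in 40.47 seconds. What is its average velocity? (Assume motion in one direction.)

v_avg = Δd / Δt = 875.7 / 40.47 = 21.64 m/s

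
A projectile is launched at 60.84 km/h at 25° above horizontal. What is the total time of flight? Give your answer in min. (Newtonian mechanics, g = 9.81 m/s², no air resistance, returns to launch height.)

v₀ = 60.84 km/h × 0.2777777777777778 = 16.9 m/s
T = 2 × v₀ × sin(θ) / g = 2 × 16.9 × sin(25°) / 9.81 = 2 × 16.9 × 0.422618 / 9.81 = 1.45612 s
T = 1.45612 s / 60.0 = 0.02427 min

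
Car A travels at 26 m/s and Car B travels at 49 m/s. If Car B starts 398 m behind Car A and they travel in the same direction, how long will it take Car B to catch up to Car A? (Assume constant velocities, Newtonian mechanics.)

Relative speed: v_rel = 49 - 26 = 23 m/s
Time to catch: t = d₀/v_rel = 398/23 = 17.3 s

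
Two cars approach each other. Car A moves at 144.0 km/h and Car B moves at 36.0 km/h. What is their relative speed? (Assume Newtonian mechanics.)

v_rel = v_A + v_B = 144.0 + 36.0 = 180.0 km/h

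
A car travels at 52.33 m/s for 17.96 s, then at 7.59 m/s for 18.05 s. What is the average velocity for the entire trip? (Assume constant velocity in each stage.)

d₁ = v₁t₁ = 52.33 × 17.96 = 939.8468 m
d₂ = v₂t₂ = 7.59 × 18.05 = 136.9995 m
d_total = 1076.8463 m, t_total = 36.01 s
v_avg = d_total/t_total = 1076.8463/36.01 = 29.9 m/s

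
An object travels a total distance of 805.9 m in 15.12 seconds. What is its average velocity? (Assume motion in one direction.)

v_avg = Δd / Δt = 805.9 / 15.12 = 53.3 m/s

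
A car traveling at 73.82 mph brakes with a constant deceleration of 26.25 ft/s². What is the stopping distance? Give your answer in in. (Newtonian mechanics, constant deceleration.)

v₀ = 73.82 mph × 0.44704 = 33.0005 m/s
a = 26.25 ft/s² × 0.3048 = 8.001 m/s²
d = v₀² / (2a) = 33.0005² / (2 × 8.001) = 1089.03 / 16.002 = 68.0559 m
d = 68.0559 m / 0.0254 = 2679 in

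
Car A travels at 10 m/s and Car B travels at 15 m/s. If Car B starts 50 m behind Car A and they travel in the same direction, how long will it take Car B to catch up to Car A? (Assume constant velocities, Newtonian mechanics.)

Relative speed: v_rel = 15 - 10 = 5 m/s
Time to catch: t = d₀/v_rel = 50/5 = 10.0 s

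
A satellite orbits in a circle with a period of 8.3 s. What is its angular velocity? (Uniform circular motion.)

ω = 2π/T = 2π/8.3 = 0.757 rad/s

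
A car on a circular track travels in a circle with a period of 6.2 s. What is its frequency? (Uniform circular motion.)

f = 1/T = 1/6.2 = 0.1613 Hz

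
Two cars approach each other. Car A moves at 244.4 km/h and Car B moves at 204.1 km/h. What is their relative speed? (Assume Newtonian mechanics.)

v_rel = v_A + v_B = 244.4 + 204.1 = 448.5 km/h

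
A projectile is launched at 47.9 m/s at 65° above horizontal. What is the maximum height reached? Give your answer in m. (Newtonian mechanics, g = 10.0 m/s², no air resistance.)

H = v₀² × sin²(θ) / (2g) = 47.9² × sin(65°)² / (2 × 10.0) = 2294.41 × 0.821394 / 20.0 = 94.23 m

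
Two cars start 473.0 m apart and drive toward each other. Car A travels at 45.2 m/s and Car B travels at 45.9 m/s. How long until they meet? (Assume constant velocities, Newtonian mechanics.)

Combined speed: v_combined = 45.2 + 45.9 = 91.1 m/s
Time to meet: t = d/v_combined = 473.0/91.1 = 5.19 s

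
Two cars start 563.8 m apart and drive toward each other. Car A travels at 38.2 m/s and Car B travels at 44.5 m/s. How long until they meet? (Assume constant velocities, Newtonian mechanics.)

Combined speed: v_combined = 38.2 + 44.5 = 82.7 m/s
Time to meet: t = d/v_combined = 563.8/82.7 = 6.82 s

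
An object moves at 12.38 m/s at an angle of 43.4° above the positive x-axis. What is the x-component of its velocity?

vₓ = v cos(θ) = 12.38 × cos(43.4°) = 8.99 m/s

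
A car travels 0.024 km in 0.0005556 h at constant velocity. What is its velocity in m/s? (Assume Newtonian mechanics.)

d = 0.024 km × 1000.0 = 24.0 m
t = 0.0005556 h × 3600.0 = 2.00016 s
v = d / t = 24.0 / 2.00016 = 12.0 m/s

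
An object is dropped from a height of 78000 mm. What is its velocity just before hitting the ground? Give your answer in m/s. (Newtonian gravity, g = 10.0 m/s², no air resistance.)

h = 78000 mm × 0.001 = 78.0 m
v = √(2gh) = √(2 × 10.0 × 78.0) = 39.5 m/s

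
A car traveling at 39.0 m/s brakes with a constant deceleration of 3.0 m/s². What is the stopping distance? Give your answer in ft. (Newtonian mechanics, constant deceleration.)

d = v₀² / (2a) = 39.0² / (2 × 3.0) = 1521.0 / 6.0 = 253.5 m
d = 253.5 m / 0.3048 = 831.7 ft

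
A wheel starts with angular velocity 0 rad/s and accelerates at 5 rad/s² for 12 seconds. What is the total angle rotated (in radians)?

θ = ω₀t + ½αt² = 0×12 + ½×5×12² = 360.0 rad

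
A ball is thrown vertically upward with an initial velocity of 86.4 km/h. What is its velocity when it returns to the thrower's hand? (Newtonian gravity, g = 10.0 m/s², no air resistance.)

By conservation of energy (no air resistance), the ball returns to the throw height with the same speed as launch, but directed downward.
|v_ground| = v₀ = 86.4 km/h
v_ground = 86.4 km/h (downward)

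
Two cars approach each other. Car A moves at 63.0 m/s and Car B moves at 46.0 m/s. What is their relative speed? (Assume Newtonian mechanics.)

v_rel = v_A + v_B = 63.0 + 46.0 = 109.0 m/s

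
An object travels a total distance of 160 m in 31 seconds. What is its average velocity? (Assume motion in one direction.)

v_avg = Δd / Δt = 160 / 31 = 5.16 m/s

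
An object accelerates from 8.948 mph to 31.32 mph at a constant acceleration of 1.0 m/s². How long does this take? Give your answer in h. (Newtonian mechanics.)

v₀ = 8.948 mph × 0.44704 = 4.00011 m/s
v = 31.32 mph × 0.44704 = 14.0013 m/s
t = (v - v₀) / a = (14.0013 - 4.00011) / 1.0 = 10.0012 s
t = 10.0012 s / 3600.0 = 0.002778 h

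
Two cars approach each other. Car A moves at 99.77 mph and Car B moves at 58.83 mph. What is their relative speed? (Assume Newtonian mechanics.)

v_rel = v_A + v_B = 99.77 + 58.83 = 158.6 mph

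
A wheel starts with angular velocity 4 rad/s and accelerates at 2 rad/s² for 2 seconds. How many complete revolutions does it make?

θ = ω₀t + ½αt² = 4×2 + ½×2×2² = 12.0 rad
Total revolutions = θ/(2π) = 12.0/(2π) = 1.91
Complete revolutions = ⌊1.91⌋ = 1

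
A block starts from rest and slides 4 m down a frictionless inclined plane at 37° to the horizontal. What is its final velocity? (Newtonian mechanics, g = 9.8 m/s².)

a = g sin(θ) = 9.8 × sin(37°) = 5.8978 m/s²
v = √(2ad) = √(2 × 5.8978 × 4) = 6.87 m/s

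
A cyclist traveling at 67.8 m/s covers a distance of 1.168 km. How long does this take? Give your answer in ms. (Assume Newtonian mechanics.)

d = 1.168 km × 1000.0 = 1168.0 m
t = d / v = 1168.0 / 67.8 = 17.2271 s
t = 17.2271 s / 0.001 = 17230 ms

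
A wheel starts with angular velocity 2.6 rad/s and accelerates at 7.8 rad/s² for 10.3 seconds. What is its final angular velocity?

ω = ω₀ + αt = 2.6 + 7.8 × 10.3 = 82.94 rad/s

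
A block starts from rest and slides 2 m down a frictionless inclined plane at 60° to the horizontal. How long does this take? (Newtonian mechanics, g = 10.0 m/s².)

a = g sin(θ) = 10.0 × sin(60°) = 8.6603 m/s²
t = √(2d/a) = √(2 × 2 / 8.6603) = 0.68 s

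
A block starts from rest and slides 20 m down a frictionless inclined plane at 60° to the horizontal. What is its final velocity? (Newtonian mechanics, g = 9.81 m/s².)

a = g sin(θ) = 9.81 × sin(60°) = 8.4957 m/s²
v = √(2ad) = √(2 × 8.4957 × 20) = 18.43 m/s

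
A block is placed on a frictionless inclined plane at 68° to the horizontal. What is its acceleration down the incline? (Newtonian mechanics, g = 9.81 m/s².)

a = g sin(θ) = 9.81 × sin(68°) = 9.81 × 0.9272 = 9.1 m/s²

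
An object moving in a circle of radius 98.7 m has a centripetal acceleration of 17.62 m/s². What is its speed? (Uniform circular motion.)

v = √(a_c × r) = √(17.62 × 98.7) = 41.7 m/s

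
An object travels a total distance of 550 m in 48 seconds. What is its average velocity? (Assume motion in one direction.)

v_avg = Δd / Δt = 550 / 48 = 11.46 m/s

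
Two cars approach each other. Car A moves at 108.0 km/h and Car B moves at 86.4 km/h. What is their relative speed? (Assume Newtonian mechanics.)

v_rel = v_A + v_B = 108.0 + 86.4 = 194.4 km/h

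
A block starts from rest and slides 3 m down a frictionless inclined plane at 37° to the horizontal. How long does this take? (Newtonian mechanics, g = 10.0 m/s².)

a = g sin(θ) = 10.0 × sin(37°) = 6.0182 m/s²
t = √(2d/a) = √(2 × 3 / 6.0182) = 1.0 s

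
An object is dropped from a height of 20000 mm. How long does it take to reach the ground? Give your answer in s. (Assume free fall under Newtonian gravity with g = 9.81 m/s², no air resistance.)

h = 20000 mm × 0.001 = 20.0 m
t = √(2h/g) = √(2 × 20.0 / 9.81) = 2.019 s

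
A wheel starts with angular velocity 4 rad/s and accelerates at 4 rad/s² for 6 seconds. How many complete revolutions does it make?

θ = ω₀t + ½αt² = 4×6 + ½×4×6² = 96.0 rad
Total revolutions = θ/(2π) = 96.0/(2π) = 15.28
Complete revolutions = ⌊15.28⌋ = 15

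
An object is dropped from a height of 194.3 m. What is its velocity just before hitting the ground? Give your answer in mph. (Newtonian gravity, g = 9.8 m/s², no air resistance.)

v = √(2gh) = √(2 × 9.8 × 194.3) = 61.7113 m/s
v = 61.7113 m/s / 0.44704 = 138.0 mph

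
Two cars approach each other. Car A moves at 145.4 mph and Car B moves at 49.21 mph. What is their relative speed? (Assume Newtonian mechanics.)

v_rel = v_A + v_B = 145.4 + 49.21 = 194.61 mph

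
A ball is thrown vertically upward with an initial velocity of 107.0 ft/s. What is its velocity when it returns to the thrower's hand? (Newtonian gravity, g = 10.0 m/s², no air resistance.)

By conservation of energy (no air resistance), the ball returns to the throw height with the same speed as launch, but directed downward.
|v_ground| = v₀ = 107.0 ft/s
v_ground = 107.0 ft/s (downward)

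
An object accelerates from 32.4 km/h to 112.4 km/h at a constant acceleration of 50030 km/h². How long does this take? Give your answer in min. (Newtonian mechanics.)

v₀ = 32.4 km/h × 0.2777777777777778 = 9.0 m/s
v = 112.4 km/h × 0.2777777777777778 = 31.2222 m/s
a = 50030 km/h² × 7.716049382716049e-05 = 3.86034 m/s²
t = (v - v₀) / a = (31.2222 - 9.0) / 3.86034 = 5.75654 s
t = 5.75654 s / 60.0 = 0.09594 min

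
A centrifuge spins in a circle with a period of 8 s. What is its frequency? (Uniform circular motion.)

f = 1/T = 1/8 = 0.125 Hz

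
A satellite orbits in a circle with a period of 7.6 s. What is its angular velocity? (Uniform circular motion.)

ω = 2π/T = 2π/7.6 = 0.8267 rad/s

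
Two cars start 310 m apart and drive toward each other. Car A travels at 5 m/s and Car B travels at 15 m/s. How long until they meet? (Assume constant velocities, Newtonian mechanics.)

Combined speed: v_combined = 5 + 15 = 20 m/s
Time to meet: t = d/v_combined = 310/20 = 15.5 s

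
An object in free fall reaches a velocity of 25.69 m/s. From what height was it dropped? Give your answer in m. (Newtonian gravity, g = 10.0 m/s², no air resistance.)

h = v² / (2g) = 25.69² / (2 × 10.0) = 33.0 m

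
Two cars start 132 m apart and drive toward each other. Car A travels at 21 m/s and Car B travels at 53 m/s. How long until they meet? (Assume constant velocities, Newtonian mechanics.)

Combined speed: v_combined = 21 + 53 = 74 m/s
Time to meet: t = d/v_combined = 132/74 = 1.78 s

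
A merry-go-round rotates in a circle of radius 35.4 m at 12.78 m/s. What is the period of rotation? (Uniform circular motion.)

T = 2πr/v = 2π×35.4/12.78 = 17.4 s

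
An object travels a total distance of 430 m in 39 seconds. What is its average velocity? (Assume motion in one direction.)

v_avg = Δd / Δt = 430 / 39 = 11.03 m/s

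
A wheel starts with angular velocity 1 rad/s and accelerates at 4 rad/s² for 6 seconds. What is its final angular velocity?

ω = ω₀ + αt = 1 + 4 × 6 = 25 rad/s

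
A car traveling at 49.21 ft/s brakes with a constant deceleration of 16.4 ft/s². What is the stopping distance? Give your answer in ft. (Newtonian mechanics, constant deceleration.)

v₀ = 49.21 ft/s × 0.3048 = 14.9992 m/s
a = 16.4 ft/s² × 0.3048 = 4.99872 m/s²
d = v₀² / (2a) = 14.9992² / (2 × 4.99872) = 224.976 / 9.99744 = 22.5034 m
d = 22.5034 m / 0.3048 = 73.83 ft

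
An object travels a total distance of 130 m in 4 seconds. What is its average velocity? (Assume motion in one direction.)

v_avg = Δd / Δt = 130 / 4 = 32.5 m/s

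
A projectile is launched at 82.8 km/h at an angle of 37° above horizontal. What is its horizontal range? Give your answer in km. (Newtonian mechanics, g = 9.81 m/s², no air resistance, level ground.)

v₀ = 82.8 km/h × 0.2777777777777778 = 23.0 m/s
R = v₀² × sin(2θ) / g = 23.0² × sin(2 × 37°) / 9.81 = 529.0 × 0.961262 / 9.81 = 51.8356 m
R = 51.8356 m / 1000.0 = 0.05184 km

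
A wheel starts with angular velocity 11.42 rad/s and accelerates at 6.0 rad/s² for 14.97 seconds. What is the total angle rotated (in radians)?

θ = ω₀t + ½αt² = 11.42×14.97 + ½×6.0×14.97² = 843.26 rad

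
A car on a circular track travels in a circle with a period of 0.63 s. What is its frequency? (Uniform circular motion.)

f = 1/T = 1/0.63 = 1.5873 Hz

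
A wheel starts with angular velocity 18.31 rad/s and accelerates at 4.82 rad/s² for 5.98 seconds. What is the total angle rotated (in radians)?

θ = ω₀t + ½αt² = 18.31×5.98 + ½×4.82×5.98² = 195.68 rad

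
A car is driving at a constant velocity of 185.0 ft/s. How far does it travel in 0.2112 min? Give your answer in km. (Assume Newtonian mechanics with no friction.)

v = 185.0 ft/s × 0.3048 = 56.388 m/s
t = 0.2112 min × 60.0 = 12.672 s
d = v × t = 56.388 × 12.672 = 714.549 m
d = 714.549 m / 1000.0 = 0.7145 km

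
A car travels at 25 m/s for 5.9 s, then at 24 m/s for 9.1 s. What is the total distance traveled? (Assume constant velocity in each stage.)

d₁ = v₁t₁ = 25 × 5.9 = 147.5 m
d₂ = v₂t₂ = 24 × 9.1 = 218.4 m
d_total = 147.5 + 218.4 = 365.9 m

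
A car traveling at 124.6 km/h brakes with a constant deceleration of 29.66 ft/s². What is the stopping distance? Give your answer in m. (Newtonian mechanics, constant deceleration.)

v₀ = 124.6 km/h × 0.2777777777777778 = 34.6111 m/s
a = 29.66 ft/s² × 0.3048 = 9.04037 m/s²
d = v₀² / (2a) = 34.6111² / (2 × 9.04037) = 1197.93 / 18.0807 = 66.25 m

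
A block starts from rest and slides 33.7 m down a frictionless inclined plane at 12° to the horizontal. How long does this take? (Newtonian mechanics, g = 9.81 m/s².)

a = g sin(θ) = 9.81 × sin(12°) = 2.0396 m/s²
t = √(2d/a) = √(2 × 33.7 / 2.0396) = 5.75 s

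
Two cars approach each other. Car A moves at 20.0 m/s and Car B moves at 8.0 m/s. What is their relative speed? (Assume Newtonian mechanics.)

v_rel = v_A + v_B = 20.0 + 8.0 = 28.0 m/s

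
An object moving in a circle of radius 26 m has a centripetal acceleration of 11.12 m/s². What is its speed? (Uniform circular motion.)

v = √(a_c × r) = √(11.12 × 26) = 17.0 m/s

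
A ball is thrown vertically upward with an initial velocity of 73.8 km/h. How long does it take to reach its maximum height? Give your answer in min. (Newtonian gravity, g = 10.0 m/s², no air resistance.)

v₀ = 73.8 km/h × 0.2777777777777778 = 20.5 m/s
t_up = v₀ / g = 20.5 / 10.0 = 2.05 s
t_up = 2.05 s / 60.0 = 0.03417 min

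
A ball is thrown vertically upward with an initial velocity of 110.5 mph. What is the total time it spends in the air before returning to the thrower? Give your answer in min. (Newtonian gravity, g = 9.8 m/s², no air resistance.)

v₀ = 110.5 mph × 0.44704 = 49.3979 m/s
t_total = 2 × v₀ / g = 2 × 49.3979 / 9.8 = 10.0812 s
t_total = 10.0812 s / 60.0 = 0.168 min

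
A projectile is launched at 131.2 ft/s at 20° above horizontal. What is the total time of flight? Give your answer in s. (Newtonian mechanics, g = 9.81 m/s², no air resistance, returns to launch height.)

v₀ = 131.2 ft/s × 0.3048 = 39.9898 m/s
T = 2 × v₀ × sin(θ) / g = 2 × 39.9898 × sin(20°) / 9.81 = 2 × 39.9898 × 0.34202 / 9.81 = 2.788 s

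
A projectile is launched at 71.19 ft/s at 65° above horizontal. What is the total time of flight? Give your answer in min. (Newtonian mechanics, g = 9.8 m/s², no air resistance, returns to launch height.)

v₀ = 71.19 ft/s × 0.3048 = 21.6987 m/s
T = 2 × v₀ × sin(θ) / g = 2 × 21.6987 × sin(65°) / 9.8 = 2 × 21.6987 × 0.906308 / 9.8 = 4.01341 s
T = 4.01341 s / 60.0 = 0.06689 min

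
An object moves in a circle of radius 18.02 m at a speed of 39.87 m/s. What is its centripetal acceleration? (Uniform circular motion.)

a_c = v²/r = 39.87²/18.02 = 1589.6169/18.02 = 88.21 m/s²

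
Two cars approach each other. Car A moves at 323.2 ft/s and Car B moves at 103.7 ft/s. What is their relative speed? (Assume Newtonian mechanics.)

v_rel = v_A + v_B = 323.2 + 103.7 = 426.9 ft/s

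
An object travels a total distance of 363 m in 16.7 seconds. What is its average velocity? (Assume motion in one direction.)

v_avg = Δd / Δt = 363 / 16.7 = 21.74 m/s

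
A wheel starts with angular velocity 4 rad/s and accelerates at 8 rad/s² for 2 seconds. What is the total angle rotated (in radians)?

θ = ω₀t + ½αt² = 4×2 + ½×8×2² = 24.0 rad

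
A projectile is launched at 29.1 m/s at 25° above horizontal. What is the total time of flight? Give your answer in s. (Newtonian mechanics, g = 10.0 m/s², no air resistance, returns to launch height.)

T = 2 × v₀ × sin(θ) / g = 2 × 29.1 × sin(25°) / 10.0 = 2 × 29.1 × 0.422618 / 10.0 = 2.46 s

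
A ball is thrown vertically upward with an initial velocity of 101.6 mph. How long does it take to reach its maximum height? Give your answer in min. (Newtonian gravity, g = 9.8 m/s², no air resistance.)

v₀ = 101.6 mph × 0.44704 = 45.4193 m/s
t_up = v₀ / g = 45.4193 / 9.8 = 4.63462 s
t_up = 4.63462 s / 60.0 = 0.07724 min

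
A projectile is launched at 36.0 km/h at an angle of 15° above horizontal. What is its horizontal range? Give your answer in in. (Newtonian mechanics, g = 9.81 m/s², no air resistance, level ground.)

v₀ = 36.0 km/h × 0.2777777777777778 = 10.0 m/s
R = v₀² × sin(2θ) / g = 10.0² × sin(2 × 15°) / 9.81 = 100.0 × 0.5 / 9.81 = 5.09684 m
R = 5.09684 m / 0.0254 = 200.7 in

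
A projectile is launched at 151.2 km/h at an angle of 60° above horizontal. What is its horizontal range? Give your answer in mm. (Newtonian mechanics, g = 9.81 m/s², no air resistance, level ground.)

v₀ = 151.2 km/h × 0.2777777777777778 = 42.0 m/s
R = v₀² × sin(2θ) / g = 42.0² × sin(2 × 60°) / 9.81 = 1764.0 × 0.866025 / 9.81 = 155.726 m
R = 155.726 m / 0.001 = 155700 mm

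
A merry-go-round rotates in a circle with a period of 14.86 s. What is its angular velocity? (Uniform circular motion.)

ω = 2π/T = 2π/14.86 = 0.4228 rad/s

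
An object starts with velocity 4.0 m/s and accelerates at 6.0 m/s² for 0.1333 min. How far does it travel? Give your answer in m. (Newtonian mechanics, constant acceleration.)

t = 0.1333 min × 60.0 = 7.998 s
d = v₀ × t + ½ × a × t² = 4.0 × 7.998 + 0.5 × 6.0 × 7.998² = 223.9 m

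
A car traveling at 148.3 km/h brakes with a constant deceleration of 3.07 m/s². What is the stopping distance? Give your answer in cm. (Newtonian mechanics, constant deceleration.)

v₀ = 148.3 km/h × 0.2777777777777778 = 41.1944 m/s
d = v₀² / (2a) = 41.1944² / (2 × 3.07) = 1696.98 / 6.14 = 276.381 m
d = 276.381 m / 0.01 = 27640 cm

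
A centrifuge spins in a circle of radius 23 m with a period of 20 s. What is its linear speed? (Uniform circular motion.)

v = 2πr/T = 2π×23/20 = 7.23 m/s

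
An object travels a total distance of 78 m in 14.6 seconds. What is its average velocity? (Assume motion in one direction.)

v_avg = Δd / Δt = 78 / 14.6 = 5.34 m/s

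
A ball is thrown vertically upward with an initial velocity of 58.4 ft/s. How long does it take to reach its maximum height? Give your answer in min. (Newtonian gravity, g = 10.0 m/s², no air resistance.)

v₀ = 58.4 ft/s × 0.3048 = 17.8003 m/s
t_up = v₀ / g = 17.8003 / 10.0 = 1.78003 s
t_up = 1.78003 s / 60.0 = 0.02967 min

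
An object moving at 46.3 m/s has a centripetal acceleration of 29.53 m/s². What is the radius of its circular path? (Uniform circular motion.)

r = v²/a_c = 46.3²/29.53 = 72.59 m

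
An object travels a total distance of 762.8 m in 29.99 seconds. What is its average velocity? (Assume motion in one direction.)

v_avg = Δd / Δt = 762.8 / 29.99 = 25.44 m/s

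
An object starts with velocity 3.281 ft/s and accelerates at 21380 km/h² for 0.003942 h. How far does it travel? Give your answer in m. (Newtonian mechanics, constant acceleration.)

v₀ = 3.281 ft/s × 0.3048 = 1.00005 m/s
a = 21380 km/h² × 7.716049382716049e-05 = 1.64969 m/s²
t = 0.003942 h × 3600.0 = 14.1912 s
d = v₀ × t + ½ × a × t² = 1.00005 × 14.1912 + 0.5 × 1.64969 × 14.1912² = 180.3 m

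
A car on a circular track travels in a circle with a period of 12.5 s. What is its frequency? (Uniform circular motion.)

f = 1/T = 1/12.5 = 0.08 Hz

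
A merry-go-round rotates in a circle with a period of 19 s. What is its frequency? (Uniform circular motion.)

f = 1/T = 1/19 = 0.0526 Hz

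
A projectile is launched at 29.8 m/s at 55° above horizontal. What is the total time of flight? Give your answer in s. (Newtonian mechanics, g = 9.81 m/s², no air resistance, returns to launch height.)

T = 2 × v₀ × sin(θ) / g = 2 × 29.8 × sin(55°) / 9.81 = 2 × 29.8 × 0.819152 / 9.81 = 4.977 s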